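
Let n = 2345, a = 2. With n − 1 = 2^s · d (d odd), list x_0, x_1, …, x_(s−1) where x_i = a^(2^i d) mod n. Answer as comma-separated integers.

n − 1 = 2344 = 2^3 · 293, so s = 3 and d = 293.
x_0 = 2^293 mod 2345 = 1922.
x_1 = 1922^2 mod 2345 = 709.
x_2 = 709^2 mod 2345 = 851.

1922, 709, 851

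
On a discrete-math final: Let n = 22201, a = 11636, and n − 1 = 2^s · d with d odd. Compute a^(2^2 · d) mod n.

n − 1 = 22200 = 2^3 · 2775, so s = 3 and d = 2775.
Repeated squaring mod 22201: 11636^1 ≡ 11636, 11636^2 ≡ 14798, 11636^4 ≡ 12341, 11636^8 ≡ 1421, 11636^16 ≡ 21151, 11636^32 ≡ 14651, 11636^64 ≡ 12533, 11636^128 ≡ 4014, 11636^256 ≡ 16471, 11636^512 ≡ 19822, 11636^1024 ≡ 20587, 11636^2048 ≡ 7479.
2775 = 2048 + 512 + 128 + 64 + 16 + 4 + 2 + 1, so 11636^2775 ≡ 7479·19822·4014·12533·21151·12341·14798·11636 ≡ 12025 (mod 22201).
x_0 = 12025.
x_1 = 12025^2 mod 22201 = 5512.
x_2 = 5512^2 mod 22201 = 11176.

11176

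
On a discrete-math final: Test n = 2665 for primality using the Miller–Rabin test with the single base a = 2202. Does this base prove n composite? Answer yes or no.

yes

n − 1 = 2664 = 2^3 · 333, so s = 3 and d = 333.
x_0 = 2202^333 mod 2665 = 1422.
x_0 is neither 1 nor 2664, so continue squaring.
x_1 = 1422^2 mod 2665 = 2014.
x_2 = 2014^2 mod 2665 = 66.
Reached i = s−1 = 2 without hitting −1: 2202 is a Miller–Rabin witness and 2665 is composite.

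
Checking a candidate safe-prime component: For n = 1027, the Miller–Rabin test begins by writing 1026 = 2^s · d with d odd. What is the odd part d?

513

Halving: 1026 → 513; 513 is odd.
So 1026 = 2^1 · 513.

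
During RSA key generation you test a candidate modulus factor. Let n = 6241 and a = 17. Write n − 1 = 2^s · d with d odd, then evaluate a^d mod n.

n − 1 = 6240 = 2^5 · 195, so s = 5 and d = 195.
By repeated squaring, 17^195 ≡ 2132 (mod 6241).

2132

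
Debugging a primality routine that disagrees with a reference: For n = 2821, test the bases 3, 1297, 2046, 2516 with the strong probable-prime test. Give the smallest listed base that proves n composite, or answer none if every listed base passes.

n − 1 = 2820 = 2^2 · 705, so s = 2 and d = 705.
Base 3: x_0 = 3^705 mod 2821 = 1301. x_0 is neither 1 nor 2820, so continue squaring. x_1 = 1301^2 mod 2821 = 1. x_1 = 1 but x_0 ≠ ±1, a nontrivial square root of 1 — 3 is a witness and 2821 is composite.
Base 1297: x_0 = 1297^705 mod 2821 = 1611. x_0 is neither 1 nor 2820, so continue squaring. x_1 = 1611^2 mod 2821 = 1. x_1 = 1 but x_0 ≠ ±1, a nontrivial square root of 1 — 1297 is a witness and 2821 is composite.
Base 2046: x_0 = 2046^705 mod 2821 = 1240. x_0 is neither 1 nor 2820, so continue squaring. x_1 = 1240^2 mod 2821 = 155. Reached i = s−1 = 1 without hitting −1: 2046 is a Miller–Rabin witness and 2821 is composite.
Base 2516: x_0 = 2516^705 mod 2821 = 125. x_0 is neither 1 nor 2820, so continue squaring. x_1 = 125^2 mod 2821 = 1520. Reached i = s−1 = 1 without hitting −1: 2516 is a Miller–Rabin witness and 2821 is composite.
The smallest witness among the given bases is 3.

3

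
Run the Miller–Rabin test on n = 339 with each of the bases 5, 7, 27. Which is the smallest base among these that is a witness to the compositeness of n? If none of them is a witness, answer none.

5

n − 1 = 338 = 2^1 · 169, so s = 1 and d = 169.
Base 5: x_0 = 5^169 mod 339 = 221. x_0 ∉ {1, 338} and s = 1, so 5 is a Miller–Rabin witness and 339 is composite.
Base 7: x_0 = 7^169 mod 339 = 7. x_0 ∉ {1, 338} and s = 1, so 7 is a Miller–Rabin witness and 339 is composite.
Base 27: x_0 = 27^169 mod 339 = 312. x_0 ∉ {1, 338} and s = 1, so 27 is a Miller–Rabin witness and 339 is composite.
The smallest witness among the given bases is 5.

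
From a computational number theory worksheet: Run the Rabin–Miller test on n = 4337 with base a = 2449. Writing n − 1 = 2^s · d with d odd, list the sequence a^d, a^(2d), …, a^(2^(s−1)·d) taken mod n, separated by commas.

1432, 3560, 886, 4336

n − 1 = 4336 = 2^4 · 271, so s = 4 and d = 271.
x_0 = 2449^271 mod 4337 = 1432.
x_1 = 1432^2 mod 4337 = 3560.
x_2 = 3560^2 mod 4337 = 886.
x_3 = 886^2 mod 4337 = 4336.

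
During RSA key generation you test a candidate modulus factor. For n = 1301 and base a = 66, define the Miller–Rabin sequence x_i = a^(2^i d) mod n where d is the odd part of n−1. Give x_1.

1

n − 1 = 1300 = 2^2 · 325, so s = 2 and d = 325.
x_0 = 66^325 mod 1301 = 1300.
x_1 = 1300^2 mod 1301 = 1.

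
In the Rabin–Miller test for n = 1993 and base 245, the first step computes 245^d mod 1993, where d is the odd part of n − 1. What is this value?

546

n − 1 = 1992 = 2^3 · 249, so s = 3 and d = 249.
245^249 mod 1993 = 546.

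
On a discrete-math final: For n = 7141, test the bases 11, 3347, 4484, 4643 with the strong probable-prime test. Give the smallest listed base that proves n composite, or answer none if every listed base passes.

11

n − 1 = 7140 = 2^2 · 1785, so s = 2 and d = 1785.
Base 11: x_0 = 11^1785 mod 7141 = 480. x_0 is neither 1 nor 7140, so continue squaring. x_1 = 480^2 mod 7141 = 1888. Reached i = s−1 = 1 without hitting −1: 11 is a Miller–Rabin witness and 7141 is composite.
Base 3347: x_0 = 3347^1785 mod 7141 = 3301. x_0 is neither 1 nor 7140, so continue squaring. x_1 = 3301^2 mod 7141 = 6576. Reached i = s−1 = 1 without hitting −1: 3347 is a Miller–Rabin witness and 7141 is composite.
Base 4484: x_0 = 4484^1785 mod 7141 = 232. x_0 is neither 1 nor 7140, so continue squaring. x_1 = 232^2 mod 7141 = 3837. Reached i = s−1 = 1 without hitting −1: 4484 is a Miller–Rabin witness and 7141 is composite.
Base 4643: x_0 = 4643^1785 mod 7141 = 5305. x_0 is neither 1 nor 7140, so continue squaring. x_1 = 5305^2 mod 7141 = 344. Reached i = s−1 = 1 without hitting −1: 4643 is a Miller–Rabin witness and 7141 is composite.
The smallest witness among the given bases is 11.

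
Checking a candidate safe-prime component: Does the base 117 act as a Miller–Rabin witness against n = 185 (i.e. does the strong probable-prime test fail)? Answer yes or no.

no

n − 1 = 184 = 2^3 · 23, so s = 3 and d = 23.
x_0 = 117^23 mod 185 = 68.
x_0 is neither 1 nor 184, so continue squaring.
x_1 = 68^2 mod 185 = 184.
x_1 ≡ −1, so 117 is not a witness.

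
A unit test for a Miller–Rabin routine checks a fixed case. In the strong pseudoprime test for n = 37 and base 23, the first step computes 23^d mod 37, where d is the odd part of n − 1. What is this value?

6

n − 1 = 36 = 2^2 · 9, so s = 2 and d = 9.
23^9 mod 37 = 6.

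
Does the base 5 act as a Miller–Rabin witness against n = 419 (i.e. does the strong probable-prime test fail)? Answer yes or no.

n − 1 = 418 = 2^1 · 209, so s = 1 and d = 209.
x_0 = 5^209 mod 419 = 1.
x_0 = 1, so 5 is not a witness.

no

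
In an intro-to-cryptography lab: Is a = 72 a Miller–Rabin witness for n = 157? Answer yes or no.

no

n − 1 = 156 = 2^2 · 39, so s = 2 and d = 39.
Repeated squaring mod 157: 72^1 ≡ 72, 72^2 ≡ 3, 72^4 ≡ 9, 72^8 ≡ 81, 72^16 ≡ 124, 72^32 ≡ 147.
39 = 32 + 4 + 2 + 1, so 72^39 ≡ 147·9·3·72 ≡ 28 (mod 157).
x_0 = 72^39 mod 157 = 28.
x_0 is neither 1 nor 156, so continue squaring.
x_1 = 28^2 mod 157 = 156.
x_1 ≡ −1, so 72 is not a witness.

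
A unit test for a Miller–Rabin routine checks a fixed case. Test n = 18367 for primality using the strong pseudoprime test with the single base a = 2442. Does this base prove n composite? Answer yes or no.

no

n − 1 = 18366 = 2^1 · 9183, so s = 1 and d = 9183.
x_0 = 2442^9183 mod 18367 = 1.
x_0 = 1, so 2442 is not a witness.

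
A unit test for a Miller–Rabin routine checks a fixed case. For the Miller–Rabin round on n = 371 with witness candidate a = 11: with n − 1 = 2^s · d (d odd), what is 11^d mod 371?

324

n − 1 = 370 = 2^1 · 185, so s = 1 and d = 185.
11^185 mod 371 = 324.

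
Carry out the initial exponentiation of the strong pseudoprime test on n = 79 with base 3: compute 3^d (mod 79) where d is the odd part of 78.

78

n − 1 = 78 = 2^1 · 39, so s = 1 and d = 39.
By repeated squaring, 3^39 ≡ 78 (mod 79).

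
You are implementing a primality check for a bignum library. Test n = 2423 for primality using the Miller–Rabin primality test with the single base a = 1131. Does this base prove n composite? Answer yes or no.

n − 1 = 2422 = 2^1 · 1211, so s = 1 and d = 1211.
x_0 = 1131^1211 mod 2423 = 2422.
x_0 = 2422 ≡ −1, so 1131 is not a witness.

no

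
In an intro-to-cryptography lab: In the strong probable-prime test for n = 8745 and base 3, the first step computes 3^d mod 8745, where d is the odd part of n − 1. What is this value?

6363

n − 1 = 8744 = 2^3 · 1093, so s = 3 and d = 1093.
3^1093 mod 8745 = 6363.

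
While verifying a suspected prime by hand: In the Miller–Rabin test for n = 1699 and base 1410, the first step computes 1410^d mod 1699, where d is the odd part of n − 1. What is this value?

n − 1 = 1698 = 2^1 · 849, so s = 1 and d = 849.
By repeated squaring, 1410^849 ≡ 1698 (mod 1699).

1698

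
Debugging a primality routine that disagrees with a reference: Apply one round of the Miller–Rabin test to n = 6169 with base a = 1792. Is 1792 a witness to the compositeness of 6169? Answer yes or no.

n − 1 = 6168 = 2^3 · 771, so s = 3 and d = 771.
Repeated squaring mod 6169: 1792^1 ≡ 1792, 1792^2 ≡ 3384, 1792^4 ≡ 1792, 1792^8 ≡ 3384, 1792^16 ≡ 1792, 1792^32 ≡ 3384, 1792^64 ≡ 1792, 1792^128 ≡ 3384, 1792^256 ≡ 1792, 1792^512 ≡ 3384.
771 = 512 + 256 + 2 + 1, so 1792^771 ≡ 3384·1792·3384·1792 ≡ 1 (mod 6169).
x_0 = 1792^771 mod 6169 = 1.
x_0 = 1, so 1792 is not a witness.

no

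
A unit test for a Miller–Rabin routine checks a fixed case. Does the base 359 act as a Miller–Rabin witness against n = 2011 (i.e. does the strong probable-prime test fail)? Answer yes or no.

n − 1 = 2010 = 2^1 · 1005, so s = 1 and d = 1005.
x_0 = 359^1005 mod 2011 = 2010.
x_0 = 2010 ≡ −1, so 359 is not a witness.

no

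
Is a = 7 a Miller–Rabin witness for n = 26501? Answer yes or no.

no

n − 1 = 26500 = 2^2 · 6625, so s = 2 and d = 6625.
x_0 = 7^6625 mod 26501 = 8955.
x_0 is neither 1 nor 26500, so continue squaring.
x_1 = 8955^2 mod 26501 = 26500.
x_1 ≡ −1, so 7 is not a witness.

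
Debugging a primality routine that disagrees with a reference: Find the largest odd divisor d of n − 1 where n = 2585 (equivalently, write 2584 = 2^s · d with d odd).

323

Halving: 2584 → 1292 → 646 → 323; 323 is odd.
So 2584 = 2^3 · 323.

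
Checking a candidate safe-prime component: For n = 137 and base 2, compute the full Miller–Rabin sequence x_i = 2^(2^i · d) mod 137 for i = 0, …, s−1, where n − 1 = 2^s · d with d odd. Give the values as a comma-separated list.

n − 1 = 136 = 2^3 · 17, so s = 3 and d = 17.
x_0 = 2^17 mod 137 = 100.
x_1 = 100^2 mod 137 = 136.
x_2 = 136^2 mod 137 = 1.

100, 136, 1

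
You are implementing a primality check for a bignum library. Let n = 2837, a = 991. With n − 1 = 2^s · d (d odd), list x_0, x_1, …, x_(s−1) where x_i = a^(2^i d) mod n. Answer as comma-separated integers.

n − 1 = 2836 = 2^2 · 709, so s = 2 and d = 709.
x_0 = 991^709 mod 2837 = 1.
x_1 = 1^2 mod 2837 = 1.

1, 1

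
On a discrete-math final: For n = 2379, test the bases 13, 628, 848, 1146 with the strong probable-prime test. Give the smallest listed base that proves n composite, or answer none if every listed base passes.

n − 1 = 2378 = 2^1 · 1189, so s = 1 and d = 1189.
Base 13: x_0 = 13^1189 mod 2379 = 13. x_0 ∉ {1, 2378} and s = 1, so 13 is a Miller–Rabin witness and 2379 is composite.
Base 628: x_0 = 628^1189 mod 2379 = 238. x_0 ∉ {1, 2378} and s = 1, so 628 is a Miller–Rabin witness and 2379 is composite.
Base 848: x_0 = 848^1189 mod 2379 = 1238. x_0 ∉ {1, 2378} and s = 1, so 848 is a Miller–Rabin witness and 2379 is composite.
Base 1146: x_0 = 1146^1189 mod 2379 = 1146. x_0 ∉ {1, 2378} and s = 1, so 1146 is a Miller–Rabin witness and 2379 is composite.
The smallest witness among the given bases is 13.

13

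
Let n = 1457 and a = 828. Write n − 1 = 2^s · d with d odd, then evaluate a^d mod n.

859

n − 1 = 1456 = 2^4 · 91, so s = 4 and d = 91.
828^91 mod 1457 = 859.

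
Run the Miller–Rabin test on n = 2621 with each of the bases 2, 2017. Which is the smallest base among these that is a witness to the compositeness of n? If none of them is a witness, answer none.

n − 1 = 2620 = 2^2 · 655, so s = 2 and d = 655.
Base 2: x_0 = 2^655 mod 2621 = 472. x_0 is neither 1 nor 2620, so continue squaring. x_1 = 472^2 mod 2621 = 2620. x_1 ≡ −1, so 2 is not a witness.
Base 2017: x_0 = 2017^655 mod 2621 = 2149. x_0 is neither 1 nor 2620, so continue squaring. x_1 = 2149^2 mod 2621 = 2620. x_1 ≡ −1, so 2017 is not a witness.
No listed base is a witness for 2621.

none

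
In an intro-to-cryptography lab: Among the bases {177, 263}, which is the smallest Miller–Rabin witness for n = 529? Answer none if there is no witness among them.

none

n − 1 = 528 = 2^4 · 33, so s = 4 and d = 33.
Base 177: x_0 = 177^33 mod 529 = 1. x_0 = 1, so 177 is not a witness.
Base 263: x_0 = 263^33 mod 529 = 528. x_0 = 528 ≡ −1, so 263 is not a witness.
No listed base is a witness for 529.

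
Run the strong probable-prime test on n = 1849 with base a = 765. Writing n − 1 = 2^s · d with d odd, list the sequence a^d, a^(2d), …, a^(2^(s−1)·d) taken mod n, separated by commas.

429, 990, 130

n − 1 = 1848 = 2^3 · 231, so s = 3 and d = 231.
x_0 = 765^231 mod 1849 = 429.
x_1 = 429^2 mod 1849 = 990.
x_2 = 990^2 mod 1849 = 130.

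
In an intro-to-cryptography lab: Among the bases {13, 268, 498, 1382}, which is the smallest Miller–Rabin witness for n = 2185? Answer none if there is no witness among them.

13

n − 1 = 2184 = 2^3 · 273, so s = 3 and d = 273.
Base 13: x_0 = 13^273 mod 2185 = 1038. x_0 is neither 1 nor 2184, so continue squaring. x_1 = 1038^2 mod 2185 = 239. x_2 = 239^2 mod 2185 = 311. Reached i = s−1 = 2 without hitting −1: 13 is a Miller–Rabin witness and 2185 is composite.
Base 268: x_0 = 268^273 mod 2185 = 198. x_0 is neither 1 nor 2184, so continue squaring. x_1 = 198^2 mod 2185 = 2059. x_2 = 2059^2 mod 2185 = 581. Reached i = s−1 = 2 without hitting −1: 268 is a Miller–Rabin witness and 2185 is composite.
Base 498: x_0 = 498^273 mod 2185 = 83. x_0 is neither 1 nor 2184, so continue squaring. x_1 = 83^2 mod 2185 = 334. x_2 = 334^2 mod 2185 = 121. Reached i = s−1 = 2 without hitting −1: 498 is a Miller–Rabin witness and 2185 is composite.
Base 1382: x_0 = 1382^273 mod 2185 = 1547. x_0 is neither 1 nor 2184, so continue squaring. x_1 = 1547^2 mod 2185 = 634. x_2 = 634^2 mod 2185 = 2101. Reached i = s−1 = 2 without hitting −1: 1382 is a Miller–Rabin witness and 2185 is composite.
The smallest witness among the given bases is 13.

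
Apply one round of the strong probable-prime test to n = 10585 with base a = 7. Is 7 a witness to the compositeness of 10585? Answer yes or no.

n − 1 = 10584 = 2^3 · 1323, so s = 3 and d = 1323.
x_0 = 7^1323 mod 10585 = 5453.
x_0 is neither 1 nor 10584, so continue squaring.
x_1 = 5453^2 mod 10585 = 1944.
x_2 = 1944^2 mod 10585 = 291.
Reached i = s−1 = 2 without hitting −1: 7 is a Miller–Rabin witness and 10585 is composite.

yes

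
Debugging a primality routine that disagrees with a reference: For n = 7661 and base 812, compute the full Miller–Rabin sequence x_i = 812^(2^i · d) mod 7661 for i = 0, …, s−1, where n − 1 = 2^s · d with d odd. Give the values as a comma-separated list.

n − 1 = 7660 = 2^2 · 1915, so s = 2 and d = 1915.
x_0 = 812^1915 mod 7661 = 749.
x_1 = 749^2 mod 7661 = 1748.

749, 1748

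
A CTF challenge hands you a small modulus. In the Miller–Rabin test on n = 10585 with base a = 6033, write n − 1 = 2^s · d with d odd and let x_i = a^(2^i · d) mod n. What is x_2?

291

n − 1 = 10584 = 2^3 · 1323, so s = 3 and d = 1323.
Repeated squaring mod 10585: 6033^1 ≡ 6033, 6033^2 ≡ 5859, 6033^4 ≡ 726, 6033^8 ≡ 8411, 6033^16 ≡ 5366, 6033^32 ≡ 2756, 6033^64 ≡ 6091, 6033^128 ≡ 10441, 6033^256 ≡ 10151, 6033^512 ≡ 8411, 6033^1024 ≡ 5366.
1323 = 1024 + 256 + 32 + 8 + 2 + 1, so 6033^1323 ≡ 5366·10151·2756·8411·5859·6033 ≡ 7947 (mod 10585).
x_0 = 7947.
x_1 = 7947^2 mod 10585 = 4699.
x_2 = 4699^2 mod 10585 = 291.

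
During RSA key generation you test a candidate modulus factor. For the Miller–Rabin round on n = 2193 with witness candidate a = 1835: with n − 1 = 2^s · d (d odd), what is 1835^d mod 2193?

764

n − 1 = 2192 = 2^4 · 137, so s = 4 and d = 137.
Repeated squaring mod 2193: 1835^1 ≡ 1835, 1835^2 ≡ 970, 1835^4 ≡ 103, 1835^8 ≡ 1837, 1835^16 ≡ 1735, 1835^32 ≡ 1429, 1835^64 ≡ 358, 1835^128 ≡ 970.
137 = 128 + 8 + 1, so 1835^137 ≡ 970·1837·1835 ≡ 764 (mod 2193).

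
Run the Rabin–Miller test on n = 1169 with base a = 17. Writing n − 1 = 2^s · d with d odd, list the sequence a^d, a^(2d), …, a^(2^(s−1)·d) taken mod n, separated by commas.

829, 1038, 795, 765

n − 1 = 1168 = 2^4 · 73, so s = 4 and d = 73.
x_0 = 17^73 mod 1169 = 829.
x_1 = 829^2 mod 1169 = 1038.
x_2 = 1038^2 mod 1169 = 795.
x_3 = 795^2 mod 1169 = 765.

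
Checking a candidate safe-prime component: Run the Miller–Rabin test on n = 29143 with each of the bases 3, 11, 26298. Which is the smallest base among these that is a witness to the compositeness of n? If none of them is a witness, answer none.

n − 1 = 29142 = 2^1 · 14571, so s = 1 and d = 14571.
Base 3: x_0 = 3^14571 mod 29143 = 3061. x_0 ∉ {1, 29142} and s = 1, so 3 is a Miller–Rabin witness and 29143 is composite.
Base 11: x_0 = 11^14571 mod 29143 = 4158. x_0 ∉ {1, 29142} and s = 1, so 11 is a Miller–Rabin witness and 29143 is composite.
Base 26298: x_0 = 26298^14571 mod 29143 = 13767. x_0 ∉ {1, 29142} and s = 1, so 26298 is a Miller–Rabin witness and 29143 is composite.
The smallest witness among the given bases is 3.

3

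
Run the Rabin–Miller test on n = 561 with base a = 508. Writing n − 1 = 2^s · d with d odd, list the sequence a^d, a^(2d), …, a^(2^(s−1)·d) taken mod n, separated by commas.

n − 1 = 560 = 2^4 · 35, so s = 4 and d = 35.
x_0 = 508^35 mod 561 = 43.
x_1 = 43^2 mod 561 = 166.
x_2 = 166^2 mod 561 = 67.
x_3 = 67^2 mod 561 = 1.

43, 166, 67, 1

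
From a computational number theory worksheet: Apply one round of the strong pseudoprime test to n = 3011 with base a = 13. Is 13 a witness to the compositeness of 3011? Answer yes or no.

no

n − 1 = 3010 = 2^1 · 1505, so s = 1 and d = 1505.
x_0 = 13^1505 mod 3011 = 3010.
x_0 = 3010 ≡ −1, so 13 is not a witness.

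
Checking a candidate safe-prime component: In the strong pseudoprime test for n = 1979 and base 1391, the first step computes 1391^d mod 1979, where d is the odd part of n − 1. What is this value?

1978

n − 1 = 1978 = 2^1 · 989, so s = 1 and d = 989.
Repeated squaring mod 1979: 1391^1 ≡ 1391, 1391^2 ≡ 1398, 1391^4 ≡ 1131, 1391^8 ≡ 727, 1391^16 ≡ 136, 1391^32 ≡ 685, 1391^64 ≡ 202, 1391^128 ≡ 1224, 1391^256 ≡ 73, 1391^512 ≡ 1371.
989 = 512 + 256 + 128 + 64 + 16 + 8 + 4 + 1, so 1391^989 ≡ 1371·73·1224·202·136·727·1131·1391 ≡ 1978 (mod 1979).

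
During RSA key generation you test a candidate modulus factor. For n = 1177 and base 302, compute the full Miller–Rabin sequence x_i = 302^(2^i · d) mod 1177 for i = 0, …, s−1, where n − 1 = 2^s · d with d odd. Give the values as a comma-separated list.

n − 1 = 1176 = 2^3 · 147, so s = 3 and d = 147.
x_0 = 302^147 mod 1177 = 113.
x_1 = 113^2 mod 1177 = 999.
x_2 = 999^2 mod 1177 = 1082.

113, 999, 1082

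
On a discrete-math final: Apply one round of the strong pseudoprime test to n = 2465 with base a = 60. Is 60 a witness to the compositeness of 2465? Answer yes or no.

yes

n − 1 = 2464 = 2^5 · 77, so s = 5 and d = 77.
x_0 = 60^77 mod 2465 = 365.
x_0 is neither 1 nor 2464, so continue squaring.
x_1 = 365^2 mod 2465 = 115.
x_2 = 115^2 mod 2465 = 900.
x_3 = 900^2 mod 2465 = 1480.
x_4 = 1480^2 mod 2465 = 1480.
Reached i = s−1 = 4 without hitting −1: 60 is a Miller–Rabin witness and 2465 is composite.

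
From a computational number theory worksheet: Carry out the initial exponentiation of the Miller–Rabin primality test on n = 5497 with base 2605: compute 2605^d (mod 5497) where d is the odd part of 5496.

n − 1 = 5496 = 2^3 · 687, so s = 3 and d = 687.
2605^687 mod 5497 = 1888.

1888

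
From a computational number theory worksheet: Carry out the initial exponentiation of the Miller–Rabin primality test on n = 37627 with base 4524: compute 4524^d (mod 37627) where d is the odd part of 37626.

10526

n − 1 = 37626 = 2^1 · 18813, so s = 1 and d = 18813.
4524^18813 mod 37627 = 10526.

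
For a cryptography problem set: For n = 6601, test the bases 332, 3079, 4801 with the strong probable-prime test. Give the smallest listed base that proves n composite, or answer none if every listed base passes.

none

n − 1 = 6600 = 2^3 · 825, so s = 3 and d = 825.
Base 332: x_0 = 332^825 mod 6601 = 6600. x_0 = 6600 ≡ −1, so 332 is not a witness.
Base 3079: x_0 = 3079^825 mod 6601 = 6600. x_0 = 6600 ≡ −1, so 3079 is not a witness.
Base 4801: x_0 = 4801^825 mod 6601 = 6600. x_0 = 6600 ≡ −1, so 4801 is not a witness.
No listed base is a witness for 6601.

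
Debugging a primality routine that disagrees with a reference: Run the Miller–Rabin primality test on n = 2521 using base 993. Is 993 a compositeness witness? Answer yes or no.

no

n − 1 = 2520 = 2^3 · 315, so s = 3 and d = 315.
x_0 = 993^315 mod 2521 = 1205.
x_0 is neither 1 nor 2520, so continue squaring.
x_1 = 1205^2 mod 2521 = 2450.
x_2 = 2450^2 mod 2521 = 2520.
x_2 ≡ −1, so 993 is not a witness.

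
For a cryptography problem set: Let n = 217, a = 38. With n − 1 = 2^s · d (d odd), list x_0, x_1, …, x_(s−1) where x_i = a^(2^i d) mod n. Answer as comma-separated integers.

n − 1 = 216 = 2^3 · 27, so s = 3 and d = 27.
x_0 = 38^27 mod 217 = 202.
x_1 = 202^2 mod 217 = 8.
x_2 = 8^2 mod 217 = 64.

202, 8, 64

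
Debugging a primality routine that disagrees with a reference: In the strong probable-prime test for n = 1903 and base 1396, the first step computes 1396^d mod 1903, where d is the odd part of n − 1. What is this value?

461

n − 1 = 1902 = 2^1 · 951, so s = 1 and d = 951.
By repeated squaring, 1396^951 ≡ 461 (mod 1903).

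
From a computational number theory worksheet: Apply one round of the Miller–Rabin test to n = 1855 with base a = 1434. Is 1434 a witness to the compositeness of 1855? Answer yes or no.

n − 1 = 1854 = 2^1 · 927, so s = 1 and d = 927.
x_0 = 1434^927 mod 1855 = 909.
x_0 ∉ {1, 1854} and s = 1, so 1434 is a Miller–Rabin witness and 1855 is composite.

yes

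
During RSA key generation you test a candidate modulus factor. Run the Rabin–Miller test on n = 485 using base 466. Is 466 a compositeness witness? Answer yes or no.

yes

n − 1 = 484 = 2^2 · 121, so s = 2 and d = 121.
x_0 = 466^121 mod 485 = 261.
x_0 is neither 1 nor 484, so continue squaring.
x_1 = 261^2 mod 485 = 221.
Reached i = s−1 = 1 without hitting −1: 466 is a Miller–Rabin witness and 485 is composite.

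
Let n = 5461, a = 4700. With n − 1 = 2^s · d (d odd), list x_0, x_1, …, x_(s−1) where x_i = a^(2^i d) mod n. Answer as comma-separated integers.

1, 1

n − 1 = 5460 = 2^2 · 1365, so s = 2 and d = 1365.
x_0 = 4700^1365 mod 5461 = 1.
x_1 = 1^2 mod 5461 = 1.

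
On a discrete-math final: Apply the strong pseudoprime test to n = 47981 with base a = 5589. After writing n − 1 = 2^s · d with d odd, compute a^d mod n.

n − 1 = 47980 = 2^2 · 11995, so s = 2 and d = 11995.
By repeated squaring, 5589^11995 ≡ 32576 (mod 47981).

32576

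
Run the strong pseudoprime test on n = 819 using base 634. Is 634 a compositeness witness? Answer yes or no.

n − 1 = 818 = 2^1 · 409, so s = 1 and d = 409.
x_0 = 634^409 mod 819 = 634.
x_0 ∉ {1, 818} and s = 1, so 634 is a Miller–Rabin witness and 819 is composite.

yes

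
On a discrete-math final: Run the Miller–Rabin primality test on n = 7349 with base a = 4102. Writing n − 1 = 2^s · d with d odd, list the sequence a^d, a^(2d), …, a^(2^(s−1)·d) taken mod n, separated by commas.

1, 1

n − 1 = 7348 = 2^2 · 1837, so s = 2 and d = 1837.
x_0 = 4102^1837 mod 7349 = 1.
x_1 = 1^2 mod 7349 = 1.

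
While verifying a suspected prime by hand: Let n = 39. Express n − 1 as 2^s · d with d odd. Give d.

Halving: 38 → 19; 19 is odd.
So 38 = 2^1 · 19.

19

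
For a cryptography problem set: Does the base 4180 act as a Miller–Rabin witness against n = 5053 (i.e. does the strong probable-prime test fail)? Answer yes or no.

n − 1 = 5052 = 2^2 · 1263, so s = 2 and d = 1263.
x_0 = 4180^1263 mod 5053 = 5052.
x_0 = 5052 ≡ −1, so 4180 is not a witness.

no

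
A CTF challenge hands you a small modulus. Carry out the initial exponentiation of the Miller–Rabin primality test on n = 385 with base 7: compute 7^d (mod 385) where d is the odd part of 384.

343

n − 1 = 384 = 2^7 · 3, so s = 7 and d = 3.
7^3 mod 385 = 343.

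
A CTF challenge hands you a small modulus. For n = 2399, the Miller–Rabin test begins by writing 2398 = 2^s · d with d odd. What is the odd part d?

1199

Halving: 2398 → 1199; 1199 is odd.
So 2398 = 2^1 · 1199.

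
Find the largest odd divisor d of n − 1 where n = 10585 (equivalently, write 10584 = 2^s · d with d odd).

Halving: 10584 → 5292 → 2646 → 1323; 1323 is odd.
So 10584 = 2^3 · 1323.

1323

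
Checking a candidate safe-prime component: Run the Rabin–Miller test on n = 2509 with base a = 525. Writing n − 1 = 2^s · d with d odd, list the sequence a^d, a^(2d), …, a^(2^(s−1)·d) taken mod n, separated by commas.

n − 1 = 2508 = 2^2 · 627, so s = 2 and d = 627.
x_0 = 525^627 mod 2509 = 1906.
x_1 = 1906^2 mod 2509 = 2313.

1906, 2313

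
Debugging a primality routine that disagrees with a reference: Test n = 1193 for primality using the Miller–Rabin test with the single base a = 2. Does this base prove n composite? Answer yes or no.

no

n − 1 = 1192 = 2^3 · 149, so s = 3 and d = 149.
Repeated squaring mod 1193: 2^1 ≡ 2, 2^2 ≡ 4, 2^4 ≡ 16, 2^8 ≡ 256, 2^16 ≡ 1114, 2^32 ≡ 276, 2^64 ≡ 1017, 2^128 ≡ 1151.
149 = 128 + 16 + 4 + 1, so 2^149 ≡ 1151·1114·16·2 ≡ 1192 (mod 1193).
x_0 = 2^149 mod 1193 = 1192.
x_0 = 1192 ≡ −1, so 2 is not a witness.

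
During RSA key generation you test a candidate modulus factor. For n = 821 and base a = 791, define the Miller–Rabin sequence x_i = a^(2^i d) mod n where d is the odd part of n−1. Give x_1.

n − 1 = 820 = 2^2 · 205, so s = 2 and d = 205.
Repeated squaring mod 821: 791^1 ≡ 791, 791^2 ≡ 79, 791^4 ≡ 494, 791^8 ≡ 199, 791^16 ≡ 193, 791^32 ≡ 304, 791^64 ≡ 464, 791^128 ≡ 194.
205 = 128 + 64 + 8 + 4 + 1, so 791^205 ≡ 194·464·199·494·791 ≡ 820 (mod 821).
x_0 = 820.
x_1 = 820^2 mod 821 = 1.

1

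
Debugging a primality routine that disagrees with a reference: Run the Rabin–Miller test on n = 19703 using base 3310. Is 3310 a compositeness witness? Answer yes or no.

yes

n − 1 = 19702 = 2^1 · 9851, so s = 1 and d = 9851.
x_0 = 3310^9851 mod 19703 = 6857.
x_0 ∉ {1, 19702} and s = 1, so 3310 is a Miller–Rabin witness and 19703 is composite.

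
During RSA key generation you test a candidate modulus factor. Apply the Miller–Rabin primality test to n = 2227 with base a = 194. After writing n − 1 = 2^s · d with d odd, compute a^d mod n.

112

n − 1 = 2226 = 2^1 · 1113, so s = 1 and d = 1113.
By repeated squaring, 194^1113 ≡ 112 (mod 2227).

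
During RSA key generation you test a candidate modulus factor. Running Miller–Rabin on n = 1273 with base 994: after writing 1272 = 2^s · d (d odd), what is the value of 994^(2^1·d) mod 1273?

710

n − 1 = 1272 = 2^3 · 159, so s = 3 and d = 159.
x_0 = 994^159 mod 1273 = 828.
x_1 = 828^2 mod 1273 = 710.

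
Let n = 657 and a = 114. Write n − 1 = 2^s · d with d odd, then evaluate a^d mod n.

18

n − 1 = 656 = 2^4 · 41, so s = 4 and d = 41.
Repeated squaring mod 657: 114^1 ≡ 114, 114^2 ≡ 513, 114^4 ≡ 369, 114^8 ≡ 162, 114^16 ≡ 621, 114^32 ≡ 639.
41 = 32 + 8 + 1, so 114^41 ≡ 639·162·114 ≡ 18 (mod 657).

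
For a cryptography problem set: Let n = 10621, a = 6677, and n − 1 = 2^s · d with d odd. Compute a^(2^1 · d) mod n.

7240

n − 1 = 10620 = 2^2 · 2655, so s = 2 and d = 2655.
x_0 = 6677^2655 mod 10621 = 512.
x_1 = 512^2 mod 10621 = 7240.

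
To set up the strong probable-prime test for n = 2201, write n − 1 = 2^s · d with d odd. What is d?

275

Halving: 2200 → 1100 → 550 → 275; 275 is odd.
So 2200 = 2^3 · 275.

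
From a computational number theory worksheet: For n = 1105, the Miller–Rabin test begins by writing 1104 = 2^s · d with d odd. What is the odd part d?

Halving: 1104 → 552 → 276 → 138 → 69; 69 is odd.
So 1104 = 2^4 · 69.

69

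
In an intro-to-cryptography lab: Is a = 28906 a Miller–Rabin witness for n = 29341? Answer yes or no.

n − 1 = 29340 = 2^2 · 7335, so s = 2 and d = 7335.
By repeated squaring, 28906^7335 ≡ 23496 (mod 29341).
x_0 = 28906^7335 mod 29341 = 23496.
x_0 is neither 1 nor 29340, so continue squaring.
x_1 = 23496^2 mod 29341 = 11101.
Reached i = s−1 = 1 without hitting −1: 28906 is a Miller–Rabin witness and 29341 is composite.

yes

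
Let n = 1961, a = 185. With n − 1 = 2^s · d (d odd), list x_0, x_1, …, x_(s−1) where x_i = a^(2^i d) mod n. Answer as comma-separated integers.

1258, 37, 1369

n − 1 = 1960 = 2^3 · 245, so s = 3 and d = 245.
x_0 = 185^245 mod 1961 = 1258.
x_1 = 1258^2 mod 1961 = 37.
x_2 = 37^2 mod 1961 = 1369.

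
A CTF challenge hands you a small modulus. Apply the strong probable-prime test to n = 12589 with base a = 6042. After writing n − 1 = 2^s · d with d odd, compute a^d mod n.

6014

n − 1 = 12588 = 2^2 · 3147, so s = 2 and d = 3147.
6042^3147 mod 12589 = 6014.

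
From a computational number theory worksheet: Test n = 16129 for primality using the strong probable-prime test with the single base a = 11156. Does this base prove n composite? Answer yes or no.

n − 1 = 16128 = 2^8 · 63, so s = 8 and d = 63.
x_0 = 11156^63 mod 16129 = 1.
x_0 = 1, so 11156 is not a witness.

no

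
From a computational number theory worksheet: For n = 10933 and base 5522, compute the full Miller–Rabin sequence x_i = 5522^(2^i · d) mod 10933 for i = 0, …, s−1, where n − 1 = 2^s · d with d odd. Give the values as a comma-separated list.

n − 1 = 10932 = 2^2 · 2733, so s = 2 and d = 2733.
x_0 = 5522^2733 mod 10933 = 9814.
x_1 = 9814^2 mod 10933 = 5799.

9814, 5799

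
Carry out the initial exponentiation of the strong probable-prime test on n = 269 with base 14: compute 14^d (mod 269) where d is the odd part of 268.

n − 1 = 268 = 2^2 · 67, so s = 2 and d = 67.
By repeated squaring, 14^67 ≡ 1 (mod 269).

1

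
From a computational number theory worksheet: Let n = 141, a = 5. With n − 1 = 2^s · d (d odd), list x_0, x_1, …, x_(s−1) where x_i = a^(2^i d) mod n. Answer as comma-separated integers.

n − 1 = 140 = 2^2 · 35, so s = 2 and d = 35.
x_0 = 5^35 mod 141 = 29.
x_1 = 29^2 mod 141 = 136.

29, 136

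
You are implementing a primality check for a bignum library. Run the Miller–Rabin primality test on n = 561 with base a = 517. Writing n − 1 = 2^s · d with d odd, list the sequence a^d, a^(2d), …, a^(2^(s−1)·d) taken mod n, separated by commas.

n − 1 = 560 = 2^4 · 35, so s = 4 and d = 35.
x_0 = 517^35 mod 561 = 88.
x_1 = 88^2 mod 561 = 451.
x_2 = 451^2 mod 561 = 319.
x_3 = 319^2 mod 561 = 220.

88, 451, 319, 220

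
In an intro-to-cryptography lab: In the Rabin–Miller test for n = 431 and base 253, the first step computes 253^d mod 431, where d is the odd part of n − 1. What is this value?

n − 1 = 430 = 2^1 · 215, so s = 1 and d = 215.
Repeated squaring mod 431: 253^1 ≡ 253, 253^2 ≡ 221, 253^4 ≡ 138, 253^8 ≡ 80, 253^16 ≡ 366, 253^32 ≡ 346, 253^64 ≡ 329, 253^128 ≡ 60.
215 = 128 + 64 + 16 + 4 + 2 + 1, so 253^215 ≡ 60·329·366·138·221·253 ≡ 1 (mod 431).

1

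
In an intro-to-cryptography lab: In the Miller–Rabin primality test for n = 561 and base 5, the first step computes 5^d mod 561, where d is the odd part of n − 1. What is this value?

n − 1 = 560 = 2^4 · 35, so s = 4 and d = 35.
5^35 mod 561 = 23.

23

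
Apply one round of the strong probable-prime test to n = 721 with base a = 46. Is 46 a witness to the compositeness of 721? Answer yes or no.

n − 1 = 720 = 2^4 · 45, so s = 4 and d = 45.
Repeated squaring mod 721: 46^1 ≡ 46, 46^2 ≡ 674, 46^4 ≡ 46, 46^8 ≡ 674, 46^16 ≡ 46, 46^32 ≡ 674.
45 = 32 + 8 + 4 + 1, so 46^45 ≡ 674·674·46·46 ≡ 1 (mod 721).
x_0 = 46^45 mod 721 = 1.
x_0 = 1, so 46 is not a witness.

no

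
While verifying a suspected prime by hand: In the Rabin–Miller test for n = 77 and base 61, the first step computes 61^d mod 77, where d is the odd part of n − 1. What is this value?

n − 1 = 76 = 2^2 · 19, so s = 2 and d = 19.
Repeated squaring mod 77: 61^1 ≡ 61, 61^2 ≡ 25, 61^4 ≡ 9, 61^8 ≡ 4, 61^16 ≡ 16.
19 = 16 + 2 + 1, so 61^19 ≡ 16·25·61 ≡ 68 (mod 77).

68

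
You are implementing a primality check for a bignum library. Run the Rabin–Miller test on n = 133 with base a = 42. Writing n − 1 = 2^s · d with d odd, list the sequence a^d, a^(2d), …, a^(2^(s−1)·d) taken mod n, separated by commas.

n − 1 = 132 = 2^2 · 33, so s = 2 and d = 33.
x_0 = 42^33 mod 133 = 49.
x_1 = 49^2 mod 133 = 7.

49, 7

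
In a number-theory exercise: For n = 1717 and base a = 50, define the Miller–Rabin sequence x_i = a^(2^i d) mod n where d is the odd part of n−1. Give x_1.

851

n − 1 = 1716 = 2^2 · 429, so s = 2 and d = 429.
x_0 = 50^429 mod 1717 = 594.
x_1 = 594^2 mod 1717 = 851.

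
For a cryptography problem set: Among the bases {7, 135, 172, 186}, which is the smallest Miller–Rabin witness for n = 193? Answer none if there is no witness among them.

n − 1 = 192 = 2^6 · 3, so s = 6 and d = 3.
Base 7: x_0 = 7^3 mod 193 = 150. x_0 is neither 1 nor 192, so continue squaring. x_1 = 150^2 mod 193 = 112. x_2 = 112^2 mod 193 = 192. x_2 ≡ −1, so 7 is not a witness.
Base 135: x_0 = 135^3 mod 193 = 11. x_0 is neither 1 nor 192, so continue squaring. x_1 = 11^2 mod 193 = 121. x_2 = 121^2 mod 193 = 166. x_3 = 166^2 mod 193 = 150. x_4 = 150^2 mod 193 = 112. x_5 = 112^2 mod 193 = 192. x_5 ≡ −1, so 135 is not a witness.
Base 172: x_0 = 172^3 mod 193 = 3. x_0 is neither 1 nor 192, so continue squaring. x_1 = 3^2 mod 193 = 9. x_2 = 9^2 mod 193 = 81. x_3 = 81^2 mod 193 = 192. x_3 ≡ −1, so 172 is not a witness.
Base 186: x_0 = 186^3 mod 193 = 43. x_0 is neither 1 nor 192, so continue squaring. x_1 = 43^2 mod 193 = 112. x_2 = 112^2 mod 193 = 192. x_2 ≡ −1, so 186 is not a witness.
No listed base is a witness for 193.

none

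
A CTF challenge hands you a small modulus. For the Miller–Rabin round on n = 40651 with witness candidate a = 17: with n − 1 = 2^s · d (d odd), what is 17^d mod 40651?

n − 1 = 40650 = 2^1 · 20325, so s = 1 and d = 20325.
Repeated squaring mod 40651: 17^1 ≡ 17, 17^2 ≡ 289, 17^4 ≡ 2219, 17^8 ≡ 5190, 17^16 ≡ 25138, 17^32 ≡ 39900, 17^64 ≡ 35538, 17^128 ≡ 4176, 17^256 ≡ 40348, 17^512 ≡ 10507, 17^1024 ≡ 29584, 17^2048 ≡ 37677, 17^4096 ≡ 23409, 17^8192 ≡ 5801, 17^16384 ≡ 33224.
20325 = 16384 + 2048 + 1024 + 512 + 256 + 64 + 32 + 4 + 1, so 17^20325 ≡ 33224·37677·29584·10507·40348·35538·39900·2219·17 ≡ 11192 (mod 40651).

11192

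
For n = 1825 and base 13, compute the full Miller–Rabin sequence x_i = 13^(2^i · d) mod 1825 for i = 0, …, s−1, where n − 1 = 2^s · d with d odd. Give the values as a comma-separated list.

n − 1 = 1824 = 2^5 · 57, so s = 5 and d = 57.
x_0 = 13^57 mod 1825 = 408.
x_1 = 408^2 mod 1825 = 389.
x_2 = 389^2 mod 1825 = 1671.
x_3 = 1671^2 mod 1825 = 1816.
x_4 = 1816^2 mod 1825 = 81.

408, 389, 1671, 1816, 81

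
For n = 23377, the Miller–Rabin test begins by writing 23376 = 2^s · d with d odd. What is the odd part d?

1461

Halving: 23376 → 11688 → 5844 → 2922 → 1461; 1461 is odd.
So 23376 = 2^4 · 1461.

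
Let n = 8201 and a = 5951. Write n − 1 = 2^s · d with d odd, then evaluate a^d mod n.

2712

n − 1 = 8200 = 2^3 · 1025, so s = 3 and d = 1025.
5951^1025 mod 8201 = 2712.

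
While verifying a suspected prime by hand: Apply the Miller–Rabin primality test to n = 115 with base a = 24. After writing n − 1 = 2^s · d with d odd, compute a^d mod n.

24

n − 1 = 114 = 2^1 · 57, so s = 1 and d = 57.
Repeated squaring mod 115: 24^1 ≡ 24, 24^2 ≡ 1, 24^4 ≡ 1, 24^8 ≡ 1, 24^16 ≡ 1, 24^32 ≡ 1.
57 = 32 + 16 + 8 + 1, so 24^57 ≡ 1·1·1·24 ≡ 24 (mod 115).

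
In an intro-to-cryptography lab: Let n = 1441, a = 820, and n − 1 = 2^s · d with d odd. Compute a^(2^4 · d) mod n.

694

n − 1 = 1440 = 2^5 · 45, so s = 5 and d = 45.
x_0 = 820^45 mod 1441 = 1110.
x_1 = 1110^2 mod 1441 = 45.
x_2 = 45^2 mod 1441 = 584.
x_3 = 584^2 mod 1441 = 980.
x_4 = 980^2 mod 1441 = 694.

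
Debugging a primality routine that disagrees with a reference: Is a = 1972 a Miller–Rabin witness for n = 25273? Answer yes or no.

yes

n − 1 = 25272 = 2^3 · 3159, so s = 3 and d = 3159.
x_0 = 1972^3159 mod 25273 = 1268.
x_0 is neither 1 nor 25272, so continue squaring.
x_1 = 1268^2 mod 25273 = 15625.
x_2 = 15625^2 mod 25273 = 3445.
Reached i = s−1 = 2 without hitting −1: 1972 is a Miller–Rabin witness and 25273 is composite.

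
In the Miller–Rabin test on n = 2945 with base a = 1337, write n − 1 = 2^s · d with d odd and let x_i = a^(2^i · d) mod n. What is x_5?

1926

n − 1 = 2944 = 2^7 · 23, so s = 7 and d = 23.
By repeated squaring, 1337^23 ≡ 2823 (mod 2945).
x_0 = 2823.
x_1 = 2823^2 mod 2945 = 159.
x_2 = 159^2 mod 2945 = 1721.
x_3 = 1721^2 mod 2945 = 2116.
x_4 = 2116^2 mod 2945 = 1056.
x_5 = 1056^2 mod 2945 = 1926.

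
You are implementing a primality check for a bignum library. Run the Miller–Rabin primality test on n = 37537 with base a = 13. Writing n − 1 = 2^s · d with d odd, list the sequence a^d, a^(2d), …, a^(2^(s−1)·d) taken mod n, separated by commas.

n − 1 = 37536 = 2^5 · 1173, so s = 5 and d = 1173.
x_0 = 13^1173 mod 37537 = 26646.
x_1 = 26646^2 mod 37537 = 34498.
x_2 = 34498^2 mod 37537 = 1419.
x_3 = 1419^2 mod 37537 = 24100.
x_4 = 24100^2 mod 37537 = 37536.

26646, 34498, 1419, 24100, 37536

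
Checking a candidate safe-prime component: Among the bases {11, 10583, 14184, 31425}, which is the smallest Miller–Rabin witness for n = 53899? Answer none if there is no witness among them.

n − 1 = 53898 = 2^1 · 26949, so s = 1 and d = 26949.
Base 11: x_0 = 11^26949 mod 53899 = 1. x_0 = 1, so 11 is not a witness.
Base 10583: x_0 = 10583^26949 mod 53899 = 53898. x_0 = 53898 ≡ −1, so 10583 is not a witness.
Base 14184: x_0 = 14184^26949 mod 53899 = 1. x_0 = 1, so 14184 is not a witness.
Base 31425: x_0 = 31425^26949 mod 53899 = 53898. x_0 = 53898 ≡ −1, so 31425 is not a witness.
No listed base is a witness for 53899.

none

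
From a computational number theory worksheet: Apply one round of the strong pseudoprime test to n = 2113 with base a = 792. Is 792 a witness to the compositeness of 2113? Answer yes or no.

no

n − 1 = 2112 = 2^6 · 33, so s = 6 and d = 33.
Repeated squaring mod 2113: 792^1 ≡ 792, 792^2 ≡ 1816, 792^4 ≡ 1576, 792^8 ≡ 1001, 792^16 ≡ 439, 792^32 ≡ 438.
33 = 32 + 1, so 792^33 ≡ 438·792 ≡ 364 (mod 2113).
x_0 = 792^33 mod 2113 = 364.
x_0 is neither 1 nor 2112, so continue squaring.
x_1 = 364^2 mod 2113 = 1490.
x_2 = 1490^2 mod 2113 = 1450.
x_3 = 1450^2 mod 2113 = 65.
x_4 = 65^2 mod 2113 = 2112.
x_4 ≡ −1, so 792 is not a witness.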